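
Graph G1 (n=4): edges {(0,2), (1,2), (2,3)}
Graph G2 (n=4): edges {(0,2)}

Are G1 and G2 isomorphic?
No, not isomorphic

The graphs are NOT isomorphic.

Degrees in G1: deg(0)=1, deg(1)=1, deg(2)=3, deg(3)=1.
Sorted degree sequence of G1: [3, 1, 1, 1].
Degrees in G2: deg(0)=1, deg(1)=0, deg(2)=1, deg(3)=0.
Sorted degree sequence of G2: [1, 1, 0, 0].
The (sorted) degree sequence is an isomorphism invariant, so since G1 and G2 have different degree sequences they cannot be isomorphic.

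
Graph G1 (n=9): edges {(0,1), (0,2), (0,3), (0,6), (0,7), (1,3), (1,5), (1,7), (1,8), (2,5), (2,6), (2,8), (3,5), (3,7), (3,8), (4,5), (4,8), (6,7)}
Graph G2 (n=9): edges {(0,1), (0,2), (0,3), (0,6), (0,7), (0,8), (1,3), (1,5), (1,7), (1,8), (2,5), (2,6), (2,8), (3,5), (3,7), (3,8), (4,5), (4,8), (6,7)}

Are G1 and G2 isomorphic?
No, not isomorphic

The graphs are NOT isomorphic.

Counting edges: G1 has 18 edge(s); G2 has 19 edge(s).
Edge count is an isomorphism invariant (a bijection on vertices induces a bijection on edges), so differing edge counts rule out isomorphism.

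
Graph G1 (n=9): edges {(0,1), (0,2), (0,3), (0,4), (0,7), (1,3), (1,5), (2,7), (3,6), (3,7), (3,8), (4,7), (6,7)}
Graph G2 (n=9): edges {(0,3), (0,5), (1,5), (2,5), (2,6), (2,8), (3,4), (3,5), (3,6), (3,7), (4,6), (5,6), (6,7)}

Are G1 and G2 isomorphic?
Yes, isomorphic

The graphs are isomorphic.
One valid mapping φ: V(G1) → V(G2): 0→6, 1→2, 2→7, 3→5, 4→4, 5→8, 6→0, 7→3, 8→1

Verify φ preserves adjacency — for each edge of G1, its image is an edge of G2:
  (0,1) → (φ(0),φ(1)) = (2,6) ∈ E(G2) ✓
  (0,2) → (φ(0),φ(2)) = (6,7) ∈ E(G2) ✓
  (0,3) → (φ(0),φ(3)) = (5,6) ∈ E(G2) ✓
  (0,4) → (φ(0),φ(4)) = (4,6) ∈ E(G2) ✓
  (0,7) → (φ(0),φ(7)) = (3,6) ∈ E(G2) ✓
  (1,3) → (φ(1),φ(3)) = (2,5) ∈ E(G2) ✓
  (1,5) → (φ(1),φ(5)) = (2,8) ∈ E(G2) ✓
  (2,7) → (φ(2),φ(7)) = (3,7) ∈ E(G2) ✓
  (3,6) → (φ(3),φ(6)) = (0,5) ∈ E(G2) ✓
  (3,7) → (φ(3),φ(7)) = (3,5) ∈ E(G2) ✓
  (3,8) → (φ(3),φ(8)) = (1,5) ∈ E(G2) ✓
  (4,7) → (φ(4),φ(7)) = (3,4) ∈ E(G2) ✓
  (6,7) → (φ(6),φ(7)) = (0,3) ∈ E(G2) ✓
All 13 edges of G1 map to edges of G2, and |E(G1)| = |E(G2)| = 13, so φ is a bijection on edges as well as vertices. Hence G1 ≅ G2.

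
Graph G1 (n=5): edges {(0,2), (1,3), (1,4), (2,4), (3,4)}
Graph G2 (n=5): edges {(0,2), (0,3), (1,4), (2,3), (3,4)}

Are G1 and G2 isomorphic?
Yes, isomorphic

The graphs are isomorphic.
One valid mapping φ: V(G1) → V(G2): 0→1, 1→2, 2→4, 3→0, 4→3

Verify φ preserves adjacency — for each edge of G1, its image is an edge of G2:
  (0,2) → (φ(0),φ(2)) = (1,4) ∈ E(G2) ✓
  (1,3) → (φ(1),φ(3)) = (0,2) ∈ E(G2) ✓
  (1,4) → (φ(1),φ(4)) = (2,3) ∈ E(G2) ✓
  (2,4) → (φ(2),φ(4)) = (3,4) ∈ E(G2) ✓
  (3,4) → (φ(3),φ(4)) = (0,3) ∈ E(G2) ✓
All 5 edges of G1 map to edges of G2, and |E(G1)| = |E(G2)| = 5, so φ is a bijection on edges as well as vertices. Hence G1 ≅ G2.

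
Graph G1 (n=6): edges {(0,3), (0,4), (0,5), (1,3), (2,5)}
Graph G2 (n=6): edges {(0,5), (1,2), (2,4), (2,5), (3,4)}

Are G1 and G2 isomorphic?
Yes, isomorphic

The graphs are isomorphic.
One valid mapping φ: V(G1) → V(G2): 0→2, 1→3, 2→0, 3→4, 4→1, 5→5

Verify φ preserves adjacency — for each edge of G1, its image is an edge of G2:
  (0,3) → (φ(0),φ(3)) = (2,4) ∈ E(G2) ✓
  (0,4) → (φ(0),φ(4)) = (1,2) ∈ E(G2) ✓
  (0,5) → (φ(0),φ(5)) = (2,5) ∈ E(G2) ✓
  (1,3) → (φ(1),φ(3)) = (3,4) ∈ E(G2) ✓
  (2,5) → (φ(2),φ(5)) = (0,5) ∈ E(G2) ✓
All 5 edges of G1 map to edges of G2, and |E(G1)| = |E(G2)| = 5, so φ is a bijection on edges as well as vertices. Hence G1 ≅ G2.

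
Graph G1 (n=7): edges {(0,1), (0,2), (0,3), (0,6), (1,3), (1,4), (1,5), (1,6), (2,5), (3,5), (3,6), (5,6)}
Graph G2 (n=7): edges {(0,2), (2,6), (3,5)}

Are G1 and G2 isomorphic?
No, not isomorphic

The graphs are NOT isomorphic.

Connected components of G1: 1 component(s) with vertex sets [[0, 1, 2, 3, 4, 5, 6]], sizes [7].
Connected components of G2: 4 component(s) with vertex sets [[1], [4], [3, 5], [0, 2, 6]], sizes [1, 1, 2, 3].
The number of connected components (and the multiset of component sizes) is an isomorphism invariant — an isomorphism maps each component of G1 bijectively onto a component of G2. Since G1 has 1 component(s) and G2 has 4, they cannot be isomorphic.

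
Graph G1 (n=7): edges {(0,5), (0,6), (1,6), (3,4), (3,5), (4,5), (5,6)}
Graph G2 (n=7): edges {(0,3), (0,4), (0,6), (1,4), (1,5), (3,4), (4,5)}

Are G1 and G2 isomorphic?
Yes, isomorphic

The graphs are isomorphic.
One valid mapping φ: V(G1) → V(G2): 0→3, 1→6, 2→2, 3→1, 4→5, 5→4, 6→0

Verify φ preserves adjacency — for each edge of G1, its image is an edge of G2:
  (0,5) → (φ(0),φ(5)) = (3,4) ∈ E(G2) ✓
  (0,6) → (φ(0),φ(6)) = (0,3) ∈ E(G2) ✓
  (1,6) → (φ(1),φ(6)) = (0,6) ∈ E(G2) ✓
  (3,4) → (φ(3),φ(4)) = (1,5) ∈ E(G2) ✓
  (3,5) → (φ(3),φ(5)) = (1,4) ∈ E(G2) ✓
  (4,5) → (φ(4),φ(5)) = (4,5) ∈ E(G2) ✓
  (5,6) → (φ(5),φ(6)) = (0,4) ∈ E(G2) ✓
All 7 edges of G1 map to edges of G2, and |E(G1)| = |E(G2)| = 7, so φ is a bijection on edges as well as vertices. Hence G1 ≅ G2.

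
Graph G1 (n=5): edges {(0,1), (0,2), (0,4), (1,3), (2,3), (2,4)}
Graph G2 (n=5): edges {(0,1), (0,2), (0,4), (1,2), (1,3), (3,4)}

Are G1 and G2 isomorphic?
Yes, isomorphic

The graphs are isomorphic.
One valid mapping φ: V(G1) → V(G2): 0→0, 1→4, 2→1, 3→3, 4→2

Verify φ preserves adjacency — for each edge of G1, its image is an edge of G2:
  (0,1) → (φ(0),φ(1)) = (0,4) ∈ E(G2) ✓
  (0,2) → (φ(0),φ(2)) = (0,1) ∈ E(G2) ✓
  (0,4) → (φ(0),φ(4)) = (0,2) ∈ E(G2) ✓
  (1,3) → (φ(1),φ(3)) = (3,4) ∈ E(G2) ✓
  (2,3) → (φ(2),φ(3)) = (1,3) ∈ E(G2) ✓
  (2,4) → (φ(2),φ(4)) = (1,2) ∈ E(G2) ✓
All 6 edges of G1 map to edges of G2, and |E(G1)| = |E(G2)| = 6, so φ is a bijection on edges as well as vertices. Hence G1 ≅ G2.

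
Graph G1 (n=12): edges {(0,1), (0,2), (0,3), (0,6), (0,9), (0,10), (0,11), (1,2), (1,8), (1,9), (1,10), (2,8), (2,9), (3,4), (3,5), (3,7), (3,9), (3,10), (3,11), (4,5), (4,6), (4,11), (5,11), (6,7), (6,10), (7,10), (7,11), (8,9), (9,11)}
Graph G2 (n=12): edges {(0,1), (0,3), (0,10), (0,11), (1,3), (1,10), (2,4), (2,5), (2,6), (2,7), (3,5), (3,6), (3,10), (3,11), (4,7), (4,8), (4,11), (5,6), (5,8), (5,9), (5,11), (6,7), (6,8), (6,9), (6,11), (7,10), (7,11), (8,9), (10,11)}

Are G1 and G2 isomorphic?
Yes, isomorphic

The graphs are isomorphic.
One valid mapping φ: V(G1) → V(G2): 0→11, 1→10, 2→0, 3→6, 4→8, 5→9, 6→4, 7→2, 8→1, 9→3, 10→7, 11→5

Verify φ preserves adjacency — for each edge of G1, its image is an edge of G2:
  (0,1) → (φ(0),φ(1)) = (10,11) ∈ E(G2) ✓
  (0,2) → (φ(0),φ(2)) = (0,11) ∈ E(G2) ✓
  (0,3) → (φ(0),φ(3)) = (6,11) ∈ E(G2) ✓
  (0,6) → (φ(0),φ(6)) = (4,11) ∈ E(G2) ✓
  (0,9) → (φ(0),φ(9)) = (3,11) ∈ E(G2) ✓
  (0,10) → (φ(0),φ(10)) = (7,11) ∈ E(G2) ✓
  (0,11) → (φ(0),φ(11)) = (5,11) ∈ E(G2) ✓
  (1,2) → (φ(1),φ(2)) = (0,10) ∈ E(G2) ✓
  (1,8) → (φ(1),φ(8)) = (1,10) ∈ E(G2) ✓
  (1,9) → (φ(1),φ(9)) = (3,10) ∈ E(G2) ✓
  (1,10) → (φ(1),φ(10)) = (7,10) ∈ E(G2) ✓
  (2,8) → (φ(2),φ(8)) = (0,1) ∈ E(G2) ✓
  (2,9) → (φ(2),φ(9)) = (0,3) ∈ E(G2) ✓
  (3,4) → (φ(3),φ(4)) = (6,8) ∈ E(G2) ✓
  (3,5) → (φ(3),φ(5)) = (6,9) ∈ E(G2) ✓
  (3,7) → (φ(3),φ(7)) = (2,6) ∈ E(G2) ✓
  (3,9) → (φ(3),φ(9)) = (3,6) ∈ E(G2) ✓
  (3,10) → (φ(3),φ(10)) = (6,7) ∈ E(G2) ✓
  (3,11) → (φ(3),φ(11)) = (5,6) ∈ E(G2) ✓
  (4,5) → (φ(4),φ(5)) = (8,9) ∈ E(G2) ✓
  (4,6) → (φ(4),φ(6)) = (4,8) ∈ E(G2) ✓
  (4,11) → (φ(4),φ(11)) = (5,8) ∈ E(G2) ✓
  (5,11) → (φ(5),φ(11)) = (5,9) ∈ E(G2) ✓
  (6,7) → (φ(6),φ(7)) = (2,4) ∈ E(G2) ✓
  (6,10) → (φ(6),φ(10)) = (4,7) ∈ E(G2) ✓
  (7,10) → (φ(7),φ(10)) = (2,7) ∈ E(G2) ✓
  (7,11) → (φ(7),φ(11)) = (2,5) ∈ E(G2) ✓
  (8,9) → (φ(8),φ(9)) = (1,3) ∈ E(G2) ✓
  (9,11) → (φ(9),φ(11)) = (3,5) ∈ E(G2) ✓
All 29 edges of G1 map to edges of G2, and |E(G1)| = |E(G2)| = 29, so φ is a bijection on edges as well as vertices. Hence G1 ≅ G2.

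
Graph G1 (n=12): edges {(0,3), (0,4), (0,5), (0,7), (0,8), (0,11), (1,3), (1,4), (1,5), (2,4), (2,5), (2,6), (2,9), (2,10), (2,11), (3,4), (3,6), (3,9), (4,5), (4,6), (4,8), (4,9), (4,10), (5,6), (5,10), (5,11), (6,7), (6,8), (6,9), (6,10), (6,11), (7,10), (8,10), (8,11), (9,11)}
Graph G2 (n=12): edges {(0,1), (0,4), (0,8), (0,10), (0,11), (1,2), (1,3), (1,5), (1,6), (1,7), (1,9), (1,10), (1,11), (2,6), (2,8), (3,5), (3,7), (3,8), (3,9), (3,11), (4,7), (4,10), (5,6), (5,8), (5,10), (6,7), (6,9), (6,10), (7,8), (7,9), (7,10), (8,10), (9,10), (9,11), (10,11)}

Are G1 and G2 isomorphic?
Yes, isomorphic

The graphs are isomorphic.
One valid mapping φ: V(G1) → V(G2): 0→8, 1→4, 2→9, 3→0, 4→10, 5→7, 6→1, 7→2, 8→5, 9→11, 10→6, 11→3

Verify φ preserves adjacency — for each edge of G1, its image is an edge of G2:
  (0,3) → (φ(0),φ(3)) = (0,8) ∈ E(G2) ✓
  (0,4) → (φ(0),φ(4)) = (8,10) ∈ E(G2) ✓
  (0,5) → (φ(0),φ(5)) = (7,8) ∈ E(G2) ✓
  (0,7) → (φ(0),φ(7)) = (2,8) ∈ E(G2) ✓
  (0,8) → (φ(0),φ(8)) = (5,8) ∈ E(G2) ✓
  (0,11) → (φ(0),φ(11)) = (3,8) ∈ E(G2) ✓
  (1,3) → (φ(1),φ(3)) = (0,4) ∈ E(G2) ✓
  (1,4) → (φ(1),φ(4)) = (4,10) ∈ E(G2) ✓
  (1,5) → (φ(1),φ(5)) = (4,7) ∈ E(G2) ✓
  (2,4) → (φ(2),φ(4)) = (9,10) ∈ E(G2) ✓
  (2,5) → (φ(2),φ(5)) = (7,9) ∈ E(G2) ✓
  (2,6) → (φ(2),φ(6)) = (1,9) ∈ E(G2) ✓
  (2,9) → (φ(2),φ(9)) = (9,11) ∈ E(G2) ✓
  (2,10) → (φ(2),φ(10)) = (6,9) ∈ E(G2) ✓
  (2,11) → (φ(2),φ(11)) = (3,9) ∈ E(G2) ✓
  (3,4) → (φ(3),φ(4)) = (0,10) ∈ E(G2) ✓
  (3,6) → (φ(3),φ(6)) = (0,1) ∈ E(G2) ✓
  (3,9) → (φ(3),φ(9)) = (0,11) ∈ E(G2) ✓
  (4,5) → (φ(4),φ(5)) = (7,10) ∈ E(G2) ✓
  (4,6) → (φ(4),φ(6)) = (1,10) ∈ E(G2) ✓
  (4,8) → (φ(4),φ(8)) = (5,10) ∈ E(G2) ✓
  (4,9) → (φ(4),φ(9)) = (10,11) ∈ E(G2) ✓
  (4,10) → (φ(4),φ(10)) = (6,10) ∈ E(G2) ✓
  (5,6) → (φ(5),φ(6)) = (1,7) ∈ E(G2) ✓
  (5,10) → (φ(5),φ(10)) = (6,7) ∈ E(G2) ✓
  (5,11) → (φ(5),φ(11)) = (3,7) ∈ E(G2) ✓
  (6,7) → (φ(6),φ(7)) = (1,2) ∈ E(G2) ✓
  (6,8) → (φ(6),φ(8)) = (1,5) ∈ E(G2) ✓
  (6,9) → (φ(6),φ(9)) = (1,11) ∈ E(G2) ✓
  (6,10) → (φ(6),φ(10)) = (1,6) ∈ E(G2) ✓
  (6,11) → (φ(6),φ(11)) = (1,3) ∈ E(G2) ✓
  (7,10) → (φ(7),φ(10)) = (2,6) ∈ E(G2) ✓
  (8,10) → (φ(8),φ(10)) = (5,6) ∈ E(G2) ✓
  (8,11) → (φ(8),φ(11)) = (3,5) ∈ E(G2) ✓
  (9,11) → (φ(9),φ(11)) = (3,11) ∈ E(G2) ✓
All 35 edges of G1 map to edges of G2, and |E(G1)| = |E(G2)| = 35, so φ is a bijection on edges as well as vertices. Hence G1 ≅ G2.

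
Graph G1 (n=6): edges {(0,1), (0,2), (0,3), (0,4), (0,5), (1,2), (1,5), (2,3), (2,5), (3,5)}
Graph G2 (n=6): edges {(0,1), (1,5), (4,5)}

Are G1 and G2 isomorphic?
No, not isomorphic

The graphs are NOT isomorphic.

Connected components of G1: 1 component(s) with vertex sets [[0, 1, 2, 3, 4, 5]], sizes [6].
Connected components of G2: 3 component(s) with vertex sets [[2], [3], [0, 1, 4, 5]], sizes [1, 1, 4].
The number of connected components (and the multiset of component sizes) is an isomorphism invariant — an isomorphism maps each component of G1 bijectively onto a component of G2. Since G1 has 1 component(s) and G2 has 3, they cannot be isomorphic.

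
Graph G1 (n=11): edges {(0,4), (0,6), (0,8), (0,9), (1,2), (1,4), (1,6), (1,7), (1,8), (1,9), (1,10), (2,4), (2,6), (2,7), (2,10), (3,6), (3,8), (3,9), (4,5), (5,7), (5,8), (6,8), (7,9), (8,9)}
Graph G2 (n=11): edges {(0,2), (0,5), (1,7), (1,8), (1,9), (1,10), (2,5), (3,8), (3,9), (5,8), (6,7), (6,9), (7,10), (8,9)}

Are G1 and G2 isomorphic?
No, not isomorphic

The graphs are NOT isomorphic.

Connected components of G1: 1 component(s) with vertex sets [[0, 1, 2, 3, 4, 5, 6, 7, 8, 9, 10]], sizes [11].
Connected components of G2: 2 component(s) with vertex sets [[4], [0, 1, 2, 3, 5, 6, 7, 8, 9, 10]], sizes [1, 10].
The number of connected components (and the multiset of component sizes) is an isomorphism invariant — an isomorphism maps each component of G1 bijectively onto a component of G2. Since G1 has 1 component(s) and G2 has 2, they cannot be isomorphic.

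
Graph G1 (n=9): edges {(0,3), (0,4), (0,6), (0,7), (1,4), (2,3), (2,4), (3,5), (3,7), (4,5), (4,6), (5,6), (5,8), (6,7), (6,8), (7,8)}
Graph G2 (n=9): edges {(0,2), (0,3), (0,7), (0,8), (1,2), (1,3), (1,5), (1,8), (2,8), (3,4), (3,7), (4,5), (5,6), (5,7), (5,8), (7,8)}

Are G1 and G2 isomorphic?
Yes, isomorphic

The graphs are isomorphic.
One valid mapping φ: V(G1) → V(G2): 0→7, 1→6, 2→4, 3→3, 4→5, 5→1, 6→8, 7→0, 8→2

Verify φ preserves adjacency — for each edge of G1, its image is an edge of G2:
  (0,3) → (φ(0),φ(3)) = (3,7) ∈ E(G2) ✓
  (0,4) → (φ(0),φ(4)) = (5,7) ∈ E(G2) ✓
  (0,6) → (φ(0),φ(6)) = (7,8) ∈ E(G2) ✓
  (0,7) → (φ(0),φ(7)) = (0,7) ∈ E(G2) ✓
  (1,4) → (φ(1),φ(4)) = (5,6) ∈ E(G2) ✓
  (2,3) → (φ(2),φ(3)) = (3,4) ∈ E(G2) ✓
  (2,4) → (φ(2),φ(4)) = (4,5) ∈ E(G2) ✓
  (3,5) → (φ(3),φ(5)) = (1,3) ∈ E(G2) ✓
  (3,7) → (φ(3),φ(7)) = (0,3) ∈ E(G2) ✓
  (4,5) → (φ(4),φ(5)) = (1,5) ∈ E(G2) ✓
  (4,6) → (φ(4),φ(6)) = (5,8) ∈ E(G2) ✓
  (5,6) → (φ(5),φ(6)) = (1,8) ∈ E(G2) ✓
  (5,8) → (φ(5),φ(8)) = (1,2) ∈ E(G2) ✓
  (6,7) → (φ(6),φ(7)) = (0,8) ∈ E(G2) ✓
  (6,8) → (φ(6),φ(8)) = (2,8) ∈ E(G2) ✓
  (7,8) → (φ(7),φ(8)) = (0,2) ∈ E(G2) ✓
All 16 edges of G1 map to edges of G2, and |E(G1)| = |E(G2)| = 16, so φ is a bijection on edges as well as vertices. Hence G1 ≅ G2.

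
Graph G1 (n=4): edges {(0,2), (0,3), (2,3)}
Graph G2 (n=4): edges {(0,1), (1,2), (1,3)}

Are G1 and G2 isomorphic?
No, not isomorphic

The graphs are NOT isomorphic.

Connected components of G1: 2 component(s) with vertex sets [[1], [0, 2, 3]], sizes [1, 3].
Connected components of G2: 1 component(s) with vertex sets [[0, 1, 2, 3]], sizes [4].
The number of connected components (and the multiset of component sizes) is an isomorphism invariant — an isomorphism maps each component of G1 bijectively onto a component of G2. Since G1 has 2 component(s) and G2 has 1, they cannot be isomorphic.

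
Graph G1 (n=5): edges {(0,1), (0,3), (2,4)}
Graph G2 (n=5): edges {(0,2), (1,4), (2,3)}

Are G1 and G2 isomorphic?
Yes, isomorphic

The graphs are isomorphic.
One valid mapping φ: V(G1) → V(G2): 0→2, 1→0, 2→4, 3→3, 4→1

Verify φ preserves adjacency — for each edge of G1, its image is an edge of G2:
  (0,1) → (φ(0),φ(1)) = (0,2) ∈ E(G2) ✓
  (0,3) → (φ(0),φ(3)) = (2,3) ∈ E(G2) ✓
  (2,4) → (φ(2),φ(4)) = (1,4) ∈ E(G2) ✓
All 3 edges of G1 map to edges of G2, and |E(G1)| = |E(G2)| = 3, so φ is a bijection on edges as well as vertices. Hence G1 ≅ G2.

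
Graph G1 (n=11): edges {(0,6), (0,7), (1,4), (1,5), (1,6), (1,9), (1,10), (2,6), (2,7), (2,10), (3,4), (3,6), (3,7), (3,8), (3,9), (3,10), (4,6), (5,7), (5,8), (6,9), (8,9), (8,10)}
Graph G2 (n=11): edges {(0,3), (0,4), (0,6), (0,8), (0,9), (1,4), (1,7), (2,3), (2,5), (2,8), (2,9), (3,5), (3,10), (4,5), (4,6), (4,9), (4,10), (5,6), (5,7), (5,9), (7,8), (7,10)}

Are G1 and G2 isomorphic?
Yes, isomorphic

The graphs are isomorphic.
One valid mapping φ: V(G1) → V(G2): 0→1, 1→0, 2→10, 3→5, 4→6, 5→8, 6→4, 7→7, 8→2, 9→9, 10→3

Verify φ preserves adjacency — for each edge of G1, its image is an edge of G2:
  (0,6) → (φ(0),φ(6)) = (1,4) ∈ E(G2) ✓
  (0,7) → (φ(0),φ(7)) = (1,7) ∈ E(G2) ✓
  (1,4) → (φ(1),φ(4)) = (0,6) ∈ E(G2) ✓
  (1,5) → (φ(1),φ(5)) = (0,8) ∈ E(G2) ✓
  (1,6) → (φ(1),φ(6)) = (0,4) ∈ E(G2) ✓
  (1,9) → (φ(1),φ(9)) = (0,9) ∈ E(G2) ✓
  (1,10) → (φ(1),φ(10)) = (0,3) ∈ E(G2) ✓
  (2,6) → (φ(2),φ(6)) = (4,10) ∈ E(G2) ✓
  (2,7) → (φ(2),φ(7)) = (7,10) ∈ E(G2) ✓
  (2,10) → (φ(2),φ(10)) = (3,10) ∈ E(G2) ✓
  (3,4) → (φ(3),φ(4)) = (5,6) ∈ E(G2) ✓
  (3,6) → (φ(3),φ(6)) = (4,5) ∈ E(G2) ✓
  (3,7) → (φ(3),φ(7)) = (5,7) ∈ E(G2) ✓
  (3,8) → (φ(3),φ(8)) = (2,5) ∈ E(G2) ✓
  (3,9) → (φ(3),φ(9)) = (5,9) ∈ E(G2) ✓
  (3,10) → (φ(3),φ(10)) = (3,5) ∈ E(G2) ✓
  (4,6) → (φ(4),φ(6)) = (4,6) ∈ E(G2) ✓
  (5,7) → (φ(5),φ(7)) = (7,8) ∈ E(G2) ✓
  (5,8) → (φ(5),φ(8)) = (2,8) ∈ E(G2) ✓
  (6,9) → (φ(6),φ(9)) = (4,9) ∈ E(G2) ✓
  (8,9) → (φ(8),φ(9)) = (2,9) ∈ E(G2) ✓
  (8,10) → (φ(8),φ(10)) = (2,3) ∈ E(G2) ✓
All 22 edges of G1 map to edges of G2, and |E(G1)| = |E(G2)| = 22, so φ is a bijection on edges as well as vertices. Hence G1 ≅ G2.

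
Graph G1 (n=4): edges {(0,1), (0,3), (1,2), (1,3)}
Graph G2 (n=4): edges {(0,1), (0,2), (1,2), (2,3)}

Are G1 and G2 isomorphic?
Yes, isomorphic

The graphs are isomorphic.
One valid mapping φ: V(G1) → V(G2): 0→1, 1→2, 2→3, 3→0

Verify φ preserves adjacency — for each edge of G1, its image is an edge of G2:
  (0,1) → (φ(0),φ(1)) = (1,2) ∈ E(G2) ✓
  (0,3) → (φ(0),φ(3)) = (0,1) ∈ E(G2) ✓
  (1,2) → (φ(1),φ(2)) = (2,3) ∈ E(G2) ✓
  (1,3) → (φ(1),φ(3)) = (0,2) ∈ E(G2) ✓
All 4 edges of G1 map to edges of G2, and |E(G1)| = |E(G2)| = 4, so φ is a bijection on edges as well as vertices. Hence G1 ≅ G2.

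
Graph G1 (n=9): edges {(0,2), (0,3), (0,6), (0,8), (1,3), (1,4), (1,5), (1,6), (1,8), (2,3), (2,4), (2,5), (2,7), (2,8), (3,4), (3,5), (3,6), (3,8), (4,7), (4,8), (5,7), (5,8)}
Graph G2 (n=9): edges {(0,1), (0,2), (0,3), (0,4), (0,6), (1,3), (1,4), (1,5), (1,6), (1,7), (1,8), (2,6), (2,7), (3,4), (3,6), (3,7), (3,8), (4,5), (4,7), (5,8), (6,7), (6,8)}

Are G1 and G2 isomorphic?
Yes, isomorphic

The graphs are isomorphic.
One valid mapping φ: V(G1) → V(G2): 0→8, 1→4, 2→6, 3→1, 4→7, 5→0, 6→5, 7→2, 8→3

Verify φ preserves adjacency — for each edge of G1, its image is an edge of G2:
  (0,2) → (φ(0),φ(2)) = (6,8) ∈ E(G2) ✓
  (0,3) → (φ(0),φ(3)) = (1,8) ∈ E(G2) ✓
  (0,6) → (φ(0),φ(6)) = (5,8) ∈ E(G2) ✓
  (0,8) → (φ(0),φ(8)) = (3,8) ∈ E(G2) ✓
  (1,3) → (φ(1),φ(3)) = (1,4) ∈ E(G2) ✓
  (1,4) → (φ(1),φ(4)) = (4,7) ∈ E(G2) ✓
  (1,5) → (φ(1),φ(5)) = (0,4) ∈ E(G2) ✓
  (1,6) → (φ(1),φ(6)) = (4,5) ∈ E(G2) ✓
  (1,8) → (φ(1),φ(8)) = (3,4) ∈ E(G2) ✓
  (2,3) → (φ(2),φ(3)) = (1,6) ∈ E(G2) ✓
  (2,4) → (φ(2),φ(4)) = (6,7) ∈ E(G2) ✓
  (2,5) → (φ(2),φ(5)) = (0,6) ∈ E(G2) ✓
  (2,7) → (φ(2),φ(7)) = (2,6) ∈ E(G2) ✓
  (2,8) → (φ(2),φ(8)) = (3,6) ∈ E(G2) ✓
  (3,4) → (φ(3),φ(4)) = (1,7) ∈ E(G2) ✓
  (3,5) → (φ(3),φ(5)) = (0,1) ∈ E(G2) ✓
  (3,6) → (φ(3),φ(6)) = (1,5) ∈ E(G2) ✓
  (3,8) → (φ(3),φ(8)) = (1,3) ∈ E(G2) ✓
  (4,7) → (φ(4),φ(7)) = (2,7) ∈ E(G2) ✓
  (4,8) → (φ(4),φ(8)) = (3,7) ∈ E(G2) ✓
  (5,7) → (φ(5),φ(7)) = (0,2) ∈ E(G2) ✓
  (5,8) → (φ(5),φ(8)) = (0,3) ∈ E(G2) ✓
All 22 edges of G1 map to edges of G2, and |E(G1)| = |E(G2)| = 22, so φ is a bijection on edges as well as vertices. Hence G1 ≅ G2.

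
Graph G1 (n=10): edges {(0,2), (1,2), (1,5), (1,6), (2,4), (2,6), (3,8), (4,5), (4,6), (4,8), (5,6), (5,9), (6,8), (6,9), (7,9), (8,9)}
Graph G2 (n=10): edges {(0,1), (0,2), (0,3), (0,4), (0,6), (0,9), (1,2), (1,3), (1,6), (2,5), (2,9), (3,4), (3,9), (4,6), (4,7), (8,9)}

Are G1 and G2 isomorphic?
Yes, isomorphic

The graphs are isomorphic.
One valid mapping φ: V(G1) → V(G2): 0→7, 1→6, 2→4, 3→8, 4→3, 5→1, 6→0, 7→5, 8→9, 9→2

Verify φ preserves adjacency — for each edge of G1, its image is an edge of G2:
  (0,2) → (φ(0),φ(2)) = (4,7) ∈ E(G2) ✓
  (1,2) → (φ(1),φ(2)) = (4,6) ∈ E(G2) ✓
  (1,5) → (φ(1),φ(5)) = (1,6) ∈ E(G2) ✓
  (1,6) → (φ(1),φ(6)) = (0,6) ∈ E(G2) ✓
  (2,4) → (φ(2),φ(4)) = (3,4) ∈ E(G2) ✓
  (2,6) → (φ(2),φ(6)) = (0,4) ∈ E(G2) ✓
  (3,8) → (φ(3),φ(8)) = (8,9) ∈ E(G2) ✓
  (4,5) → (φ(4),φ(5)) = (1,3) ∈ E(G2) ✓
  (4,6) → (φ(4),φ(6)) = (0,3) ∈ E(G2) ✓
  (4,8) → (φ(4),φ(8)) = (3,9) ∈ E(G2) ✓
  (5,6) → (φ(5),φ(6)) = (0,1) ∈ E(G2) ✓
  (5,9) → (φ(5),φ(9)) = (1,2) ∈ E(G2) ✓
  (6,8) → (φ(6),φ(8)) = (0,9) ∈ E(G2) ✓
  (6,9) → (φ(6),φ(9)) = (0,2) ∈ E(G2) ✓
  (7,9) → (φ(7),φ(9)) = (2,5) ∈ E(G2) ✓
  (8,9) → (φ(8),φ(9)) = (2,9) ∈ E(G2) ✓
All 16 edges of G1 map to edges of G2, and |E(G1)| = |E(G2)| = 16, so φ is a bijection on edges as well as vertices. Hence G1 ≅ G2.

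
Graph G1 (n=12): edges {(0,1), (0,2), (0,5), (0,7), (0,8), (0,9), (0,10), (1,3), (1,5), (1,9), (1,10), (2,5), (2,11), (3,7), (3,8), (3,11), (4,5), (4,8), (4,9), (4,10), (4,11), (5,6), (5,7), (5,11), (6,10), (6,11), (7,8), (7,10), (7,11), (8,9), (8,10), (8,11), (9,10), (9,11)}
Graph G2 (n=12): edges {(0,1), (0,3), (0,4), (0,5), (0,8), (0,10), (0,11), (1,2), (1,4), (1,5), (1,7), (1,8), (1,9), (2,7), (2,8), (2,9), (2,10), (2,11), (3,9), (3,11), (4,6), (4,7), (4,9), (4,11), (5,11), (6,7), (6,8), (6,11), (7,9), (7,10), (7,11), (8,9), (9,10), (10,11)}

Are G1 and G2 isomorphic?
Yes, isomorphic

The graphs are isomorphic.
One valid mapping φ: V(G1) → V(G2): 0→1, 1→8, 2→5, 3→6, 4→10, 5→0, 6→3, 7→4, 8→7, 9→2, 10→9, 11→11

Verify φ preserves adjacency — for each edge of G1, its image is an edge of G2:
  (0,1) → (φ(0),φ(1)) = (1,8) ∈ E(G2) ✓
  (0,2) → (φ(0),φ(2)) = (1,5) ∈ E(G2) ✓
  (0,5) → (φ(0),φ(5)) = (0,1) ∈ E(G2) ✓
  (0,7) → (φ(0),φ(7)) = (1,4) ∈ E(G2) ✓
  (0,8) → (φ(0),φ(8)) = (1,7) ∈ E(G2) ✓
  (0,9) → (φ(0),φ(9)) = (1,2) ∈ E(G2) ✓
  (0,10) → (φ(0),φ(10)) = (1,9) ∈ E(G2) ✓
  (1,3) → (φ(1),φ(3)) = (6,8) ∈ E(G2) ✓
  (1,5) → (φ(1),φ(5)) = (0,8) ∈ E(G2) ✓
  (1,9) → (φ(1),φ(9)) = (2,8) ∈ E(G2) ✓
  (1,10) → (φ(1),φ(10)) = (8,9) ∈ E(G2) ✓
  (2,5) → (φ(2),φ(5)) = (0,5) ∈ E(G2) ✓
  (2,11) → (φ(2),φ(11)) = (5,11) ∈ E(G2) ✓
  (3,7) → (φ(3),φ(7)) = (4,6) ∈ E(G2) ✓
  (3,8) → (φ(3),φ(8)) = (6,7) ∈ E(G2) ✓
  (3,11) → (φ(3),φ(11)) = (6,11) ∈ E(G2) ✓
  (4,5) → (φ(4),φ(5)) = (0,10) ∈ E(G2) ✓
  (4,8) → (φ(4),φ(8)) = (7,10) ∈ E(G2) ✓
  (4,9) → (φ(4),φ(9)) = (2,10) ∈ E(G2) ✓
  (4,10) → (φ(4),φ(10)) = (9,10) ∈ E(G2) ✓
  (4,11) → (φ(4),φ(11)) = (10,11) ∈ E(G2) ✓
  (5,6) → (φ(5),φ(6)) = (0,3) ∈ E(G2) ✓
  (5,7) → (φ(5),φ(7)) = (0,4) ∈ E(G2) ✓
  (5,11) → (φ(5),φ(11)) = (0,11) ∈ E(G2) ✓
  (6,10) → (φ(6),φ(10)) = (3,9) ∈ E(G2) ✓
  (6,11) → (φ(6),φ(11)) = (3,11) ∈ E(G2) ✓
  (7,8) → (φ(7),φ(8)) = (4,7) ∈ E(G2) ✓
  (7,10) → (φ(7),φ(10)) = (4,9) ∈ E(G2) ✓
  (7,11) → (φ(7),φ(11)) = (4,11) ∈ E(G2) ✓
  (8,9) → (φ(8),φ(9)) = (2,7) ∈ E(G2) ✓
  (8,10) → (φ(8),φ(10)) = (7,9) ∈ E(G2) ✓
  (8,11) → (φ(8),φ(11)) = (7,11) ∈ E(G2) ✓
  (9,10) → (φ(9),φ(10)) = (2,9) ∈ E(G2) ✓
  (9,11) → (φ(9),φ(11)) = (2,11) ∈ E(G2) ✓
All 34 edges of G1 map to edges of G2, and |E(G1)| = |E(G2)| = 34, so φ is a bijection on edges as well as vertices. Hence G1 ≅ G2.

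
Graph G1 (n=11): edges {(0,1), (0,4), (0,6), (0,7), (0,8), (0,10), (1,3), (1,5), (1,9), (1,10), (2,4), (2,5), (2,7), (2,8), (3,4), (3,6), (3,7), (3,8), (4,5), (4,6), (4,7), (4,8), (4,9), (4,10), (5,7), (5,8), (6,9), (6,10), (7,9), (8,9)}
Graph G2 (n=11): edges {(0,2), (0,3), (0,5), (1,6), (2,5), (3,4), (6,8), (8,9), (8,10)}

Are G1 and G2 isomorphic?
No, not isomorphic

The graphs are NOT isomorphic.

Connected components of G1: 1 component(s) with vertex sets [[0, 1, 2, 3, 4, 5, 6, 7, 8, 9, 10]], sizes [11].
Connected components of G2: 3 component(s) with vertex sets [[7], [0, 2, 3, 4, 5], [1, 6, 8, 9, 10]], sizes [1, 5, 5].
The number of connected components (and the multiset of component sizes) is an isomorphism invariant — an isomorphism maps each component of G1 bijectively onto a component of G2. Since G1 has 1 component(s) and G2 has 3, they cannot be isomorphic.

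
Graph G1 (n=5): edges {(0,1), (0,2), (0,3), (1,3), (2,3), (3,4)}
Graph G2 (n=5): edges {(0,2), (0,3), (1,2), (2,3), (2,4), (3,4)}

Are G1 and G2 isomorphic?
Yes, isomorphic

The graphs are isomorphic.
One valid mapping φ: V(G1) → V(G2): 0→3, 1→0, 2→4, 3→2, 4→1

Verify φ preserves adjacency — for each edge of G1, its image is an edge of G2:
  (0,1) → (φ(0),φ(1)) = (0,3) ∈ E(G2) ✓
  (0,2) → (φ(0),φ(2)) = (3,4) ∈ E(G2) ✓
  (0,3) → (φ(0),φ(3)) = (2,3) ∈ E(G2) ✓
  (1,3) → (φ(1),φ(3)) = (0,2) ∈ E(G2) ✓
  (2,3) → (φ(2),φ(3)) = (2,4) ∈ E(G2) ✓
  (3,4) → (φ(3),φ(4)) = (1,2) ∈ E(G2) ✓
All 6 edges of G1 map to edges of G2, and |E(G1)| = |E(G2)| = 6, so φ is a bijection on edges as well as vertices. Hence G1 ≅ G2.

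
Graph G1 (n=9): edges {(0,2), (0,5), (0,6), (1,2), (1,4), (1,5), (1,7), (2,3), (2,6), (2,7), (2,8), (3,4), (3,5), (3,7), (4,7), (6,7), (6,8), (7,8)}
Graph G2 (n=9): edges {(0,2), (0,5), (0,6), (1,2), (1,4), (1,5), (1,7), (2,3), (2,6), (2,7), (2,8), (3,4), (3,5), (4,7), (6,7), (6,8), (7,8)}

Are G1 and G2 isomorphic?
No, not isomorphic

The graphs are NOT isomorphic.

Counting edges: G1 has 18 edge(s); G2 has 17 edge(s).
Edge count is an isomorphism invariant (a bijection on vertices induces a bijection on edges), so differing edge counts rule out isomorphism.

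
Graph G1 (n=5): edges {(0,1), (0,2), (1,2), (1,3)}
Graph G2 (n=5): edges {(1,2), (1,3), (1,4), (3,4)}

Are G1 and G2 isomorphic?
Yes, isomorphic

The graphs are isomorphic.
One valid mapping φ: V(G1) → V(G2): 0→3, 1→1, 2→4, 3→2, 4→0

Verify φ preserves adjacency — for each edge of G1, its image is an edge of G2:
  (0,1) → (φ(0),φ(1)) = (1,3) ∈ E(G2) ✓
  (0,2) → (φ(0),φ(2)) = (3,4) ∈ E(G2) ✓
  (1,2) → (φ(1),φ(2)) = (1,4) ∈ E(G2) ✓
  (1,3) → (φ(1),φ(3)) = (1,2) ∈ E(G2) ✓
All 4 edges of G1 map to edges of G2, and |E(G1)| = |E(G2)| = 4, so φ is a bijection on edges as well as vertices. Hence G1 ≅ G2.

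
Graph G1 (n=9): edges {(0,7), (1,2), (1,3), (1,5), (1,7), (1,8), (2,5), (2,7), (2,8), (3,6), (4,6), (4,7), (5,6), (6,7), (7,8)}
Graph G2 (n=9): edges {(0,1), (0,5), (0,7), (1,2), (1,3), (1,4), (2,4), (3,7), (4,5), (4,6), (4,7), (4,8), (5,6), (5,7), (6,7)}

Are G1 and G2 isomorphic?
Yes, isomorphic

The graphs are isomorphic.
One valid mapping φ: V(G1) → V(G2): 0→8, 1→7, 2→5, 3→3, 4→2, 5→0, 6→1, 7→4, 8→6

Verify φ preserves adjacency — for each edge of G1, its image is an edge of G2:
  (0,7) → (φ(0),φ(7)) = (4,8) ∈ E(G2) ✓
  (1,2) → (φ(1),φ(2)) = (5,7) ∈ E(G2) ✓
  (1,3) → (φ(1),φ(3)) = (3,7) ∈ E(G2) ✓
  (1,5) → (φ(1),φ(5)) = (0,7) ∈ E(G2) ✓
  (1,7) → (φ(1),φ(7)) = (4,7) ∈ E(G2) ✓
  (1,8) → (φ(1),φ(8)) = (6,7) ∈ E(G2) ✓
  (2,5) → (φ(2),φ(5)) = (0,5) ∈ E(G2) ✓
  (2,7) → (φ(2),φ(7)) = (4,5) ∈ E(G2) ✓
  (2,8) → (φ(2),φ(8)) = (5,6) ∈ E(G2) ✓
  (3,6) → (φ(3),φ(6)) = (1,3) ∈ E(G2) ✓
  (4,6) → (φ(4),φ(6)) = (1,2) ∈ E(G2) ✓
  (4,7) → (φ(4),φ(7)) = (2,4) ∈ E(G2) ✓
  (5,6) → (φ(5),φ(6)) = (0,1) ∈ E(G2) ✓
  (6,7) → (φ(6),φ(7)) = (1,4) ∈ E(G2) ✓
  (7,8) → (φ(7),φ(8)) = (4,6) ∈ E(G2) ✓
All 15 edges of G1 map to edges of G2, and |E(G1)| = |E(G2)| = 15, so φ is a bijection on edges as well as vertices. Hence G1 ≅ G2.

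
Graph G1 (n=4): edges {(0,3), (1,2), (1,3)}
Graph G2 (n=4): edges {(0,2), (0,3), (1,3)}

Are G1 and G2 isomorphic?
Yes, isomorphic

The graphs are isomorphic.
One valid mapping φ: V(G1) → V(G2): 0→2, 1→3, 2→1, 3→0

Verify φ preserves adjacency — for each edge of G1, its image is an edge of G2:
  (0,3) → (φ(0),φ(3)) = (0,2) ∈ E(G2) ✓
  (1,2) → (φ(1),φ(2)) = (1,3) ∈ E(G2) ✓
  (1,3) → (φ(1),φ(3)) = (0,3) ∈ E(G2) ✓
All 3 edges of G1 map to edges of G2, and |E(G1)| = |E(G2)| = 3, so φ is a bijection on edges as well as vertices. Hence G1 ≅ G2.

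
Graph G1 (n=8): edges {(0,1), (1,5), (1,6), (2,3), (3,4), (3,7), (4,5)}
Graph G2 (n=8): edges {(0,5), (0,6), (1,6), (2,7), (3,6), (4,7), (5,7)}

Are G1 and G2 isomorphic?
Yes, isomorphic

The graphs are isomorphic.
One valid mapping φ: V(G1) → V(G2): 0→4, 1→7, 2→3, 3→6, 4→0, 5→5, 6→2, 7→1

Verify φ preserves adjacency — for each edge of G1, its image is an edge of G2:
  (0,1) → (φ(0),φ(1)) = (4,7) ∈ E(G2) ✓
  (1,5) → (φ(1),φ(5)) = (5,7) ∈ E(G2) ✓
  (1,6) → (φ(1),φ(6)) = (2,7) ∈ E(G2) ✓
  (2,3) → (φ(2),φ(3)) = (3,6) ∈ E(G2) ✓
  (3,4) → (φ(3),φ(4)) = (0,6) ∈ E(G2) ✓
  (3,7) → (φ(3),φ(7)) = (1,6) ∈ E(G2) ✓
  (4,5) → (φ(4),φ(5)) = (0,5) ∈ E(G2) ✓
All 7 edges of G1 map to edges of G2, and |E(G1)| = |E(G2)| = 7, so φ is a bijection on edges as well as vertices. Hence G1 ≅ G2.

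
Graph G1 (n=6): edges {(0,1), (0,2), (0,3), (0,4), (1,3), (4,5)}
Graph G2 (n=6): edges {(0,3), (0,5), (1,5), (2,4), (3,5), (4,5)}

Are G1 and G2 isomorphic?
Yes, isomorphic

The graphs are isomorphic.
One valid mapping φ: V(G1) → V(G2): 0→5, 1→0, 2→1, 3→3, 4→4, 5→2

Verify φ preserves adjacency — for each edge of G1, its image is an edge of G2:
  (0,1) → (φ(0),φ(1)) = (0,5) ∈ E(G2) ✓
  (0,2) → (φ(0),φ(2)) = (1,5) ∈ E(G2) ✓
  (0,3) → (φ(0),φ(3)) = (3,5) ∈ E(G2) ✓
  (0,4) → (φ(0),φ(4)) = (4,5) ∈ E(G2) ✓
  (1,3) → (φ(1),φ(3)) = (0,3) ∈ E(G2) ✓
  (4,5) → (φ(4),φ(5)) = (2,4) ∈ E(G2) ✓
All 6 edges of G1 map to edges of G2, and |E(G1)| = |E(G2)| = 6, so φ is a bijection on edges as well as vertices. Hence G1 ≅ G2.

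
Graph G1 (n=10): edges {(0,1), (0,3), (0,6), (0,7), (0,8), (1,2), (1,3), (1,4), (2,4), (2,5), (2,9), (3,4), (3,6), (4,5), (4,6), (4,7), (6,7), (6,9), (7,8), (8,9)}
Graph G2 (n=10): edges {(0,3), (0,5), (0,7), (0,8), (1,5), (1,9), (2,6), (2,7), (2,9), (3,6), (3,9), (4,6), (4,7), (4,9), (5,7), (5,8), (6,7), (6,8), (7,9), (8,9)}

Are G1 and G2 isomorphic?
No, not isomorphic

The graphs are NOT isomorphic.

Counting triangles (3-cliques): G1 has 9, G2 has 6.
Triangle count is an isomorphism invariant, so differing triangle counts rule out isomorphism.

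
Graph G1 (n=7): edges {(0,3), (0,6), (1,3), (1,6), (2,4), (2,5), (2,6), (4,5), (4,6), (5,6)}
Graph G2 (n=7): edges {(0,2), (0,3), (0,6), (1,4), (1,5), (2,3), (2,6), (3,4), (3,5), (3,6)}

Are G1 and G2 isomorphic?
Yes, isomorphic

The graphs are isomorphic.
One valid mapping φ: V(G1) → V(G2): 0→4, 1→5, 2→2, 3→1, 4→0, 5→6, 6→3

Verify φ preserves adjacency — for each edge of G1, its image is an edge of G2:
  (0,3) → (φ(0),φ(3)) = (1,4) ∈ E(G2) ✓
  (0,6) → (φ(0),φ(6)) = (3,4) ∈ E(G2) ✓
  (1,3) → (φ(1),φ(3)) = (1,5) ∈ E(G2) ✓
  (1,6) → (φ(1),φ(6)) = (3,5) ∈ E(G2) ✓
  (2,4) → (φ(2),φ(4)) = (0,2) ∈ E(G2) ✓
  (2,5) → (φ(2),φ(5)) = (2,6) ∈ E(G2) ✓
  (2,6) → (φ(2),φ(6)) = (2,3) ∈ E(G2) ✓
  (4,5) → (φ(4),φ(5)) = (0,6) ∈ E(G2) ✓
  (4,6) → (φ(4),φ(6)) = (0,3) ∈ E(G2) ✓
  (5,6) → (φ(5),φ(6)) = (3,6) ∈ E(G2) ✓
All 10 edges of G1 map to edges of G2, and |E(G1)| = |E(G2)| = 10, so φ is a bijection on edges as well as vertices. Hence G1 ≅ G2.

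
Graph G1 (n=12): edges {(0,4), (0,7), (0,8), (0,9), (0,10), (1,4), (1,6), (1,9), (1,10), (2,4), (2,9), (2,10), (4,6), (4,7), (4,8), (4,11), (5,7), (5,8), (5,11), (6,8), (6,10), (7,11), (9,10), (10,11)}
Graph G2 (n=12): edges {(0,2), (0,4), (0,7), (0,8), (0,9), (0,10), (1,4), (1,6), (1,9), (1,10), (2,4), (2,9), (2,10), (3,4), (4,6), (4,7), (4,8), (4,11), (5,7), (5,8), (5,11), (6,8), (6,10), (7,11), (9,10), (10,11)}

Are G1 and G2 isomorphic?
No, not isomorphic

The graphs are NOT isomorphic.

Counting edges: G1 has 24 edge(s); G2 has 26 edge(s).
Edge count is an isomorphism invariant (a bijection on vertices induces a bijection on edges), so differing edge counts rule out isomorphism.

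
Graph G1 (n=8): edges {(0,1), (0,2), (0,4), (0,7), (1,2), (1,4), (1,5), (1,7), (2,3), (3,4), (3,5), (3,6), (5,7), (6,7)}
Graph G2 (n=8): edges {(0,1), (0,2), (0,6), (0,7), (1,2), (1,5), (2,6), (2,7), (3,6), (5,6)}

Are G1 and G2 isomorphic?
No, not isomorphic

The graphs are NOT isomorphic.

Connected components of G1: 1 component(s) with vertex sets [[0, 1, 2, 3, 4, 5, 6, 7]], sizes [8].
Connected components of G2: 2 component(s) with vertex sets [[4], [0, 1, 2, 3, 5, 6, 7]], sizes [1, 7].
The number of connected components (and the multiset of component sizes) is an isomorphism invariant — an isomorphism maps each component of G1 bijectively onto a component of G2. Since G1 has 1 component(s) and G2 has 2, they cannot be isomorphic.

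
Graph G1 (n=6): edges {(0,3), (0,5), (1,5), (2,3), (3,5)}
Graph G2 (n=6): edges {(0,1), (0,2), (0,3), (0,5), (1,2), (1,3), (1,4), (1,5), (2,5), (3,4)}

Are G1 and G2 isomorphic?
No, not isomorphic

The graphs are NOT isomorphic.

Degrees in G1: deg(0)=2, deg(1)=1, deg(2)=1, deg(3)=3, deg(4)=0, deg(5)=3.
Sorted degree sequence of G1: [3, 3, 2, 1, 1, 0].
Degrees in G2: deg(0)=4, deg(1)=5, deg(2)=3, deg(3)=3, deg(4)=2, deg(5)=3.
Sorted degree sequence of G2: [5, 4, 3, 3, 3, 2].
The (sorted) degree sequence is an isomorphism invariant, so since G1 and G2 have different degree sequences they cannot be isomorphic.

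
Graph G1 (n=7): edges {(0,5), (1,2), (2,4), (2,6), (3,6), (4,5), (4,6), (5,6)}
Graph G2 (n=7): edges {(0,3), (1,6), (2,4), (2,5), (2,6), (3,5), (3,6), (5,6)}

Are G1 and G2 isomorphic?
Yes, isomorphic

The graphs are isomorphic.
One valid mapping φ: V(G1) → V(G2): 0→4, 1→0, 2→3, 3→1, 4→5, 5→2, 6→6

Verify φ preserves adjacency — for each edge of G1, its image is an edge of G2:
  (0,5) → (φ(0),φ(5)) = (2,4) ∈ E(G2) ✓
  (1,2) → (φ(1),φ(2)) = (0,3) ∈ E(G2) ✓
  (2,4) → (φ(2),φ(4)) = (3,5) ∈ E(G2) ✓
  (2,6) → (φ(2),φ(6)) = (3,6) ∈ E(G2) ✓
  (3,6) → (φ(3),φ(6)) = (1,6) ∈ E(G2) ✓
  (4,5) → (φ(4),φ(5)) = (2,5) ∈ E(G2) ✓
  (4,6) → (φ(4),φ(6)) = (5,6) ∈ E(G2) ✓
  (5,6) → (φ(5),φ(6)) = (2,6) ∈ E(G2) ✓
All 8 edges of G1 map to edges of G2, and |E(G1)| = |E(G2)| = 8, so φ is a bijection on edges as well as vertices. Hence G1 ≅ G2.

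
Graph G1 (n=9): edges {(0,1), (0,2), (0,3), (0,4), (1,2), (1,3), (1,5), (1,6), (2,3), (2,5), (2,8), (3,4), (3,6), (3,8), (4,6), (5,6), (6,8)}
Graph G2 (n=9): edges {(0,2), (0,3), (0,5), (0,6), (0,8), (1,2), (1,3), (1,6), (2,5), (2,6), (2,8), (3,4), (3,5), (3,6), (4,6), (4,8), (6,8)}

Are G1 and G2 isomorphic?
Yes, isomorphic

The graphs are isomorphic.
One valid mapping φ: V(G1) → V(G2): 0→8, 1→0, 2→2, 3→6, 4→4, 5→5, 6→3, 7→7, 8→1

Verify φ preserves adjacency — for each edge of G1, its image is an edge of G2:
  (0,1) → (φ(0),φ(1)) = (0,8) ∈ E(G2) ✓
  (0,2) → (φ(0),φ(2)) = (2,8) ∈ E(G2) ✓
  (0,3) → (φ(0),φ(3)) = (6,8) ∈ E(G2) ✓
  (0,4) → (φ(0),φ(4)) = (4,8) ∈ E(G2) ✓
  (1,2) → (φ(1),φ(2)) = (0,2) ∈ E(G2) ✓
  (1,3) → (φ(1),φ(3)) = (0,6) ∈ E(G2) ✓
  (1,5) → (φ(1),φ(5)) = (0,5) ∈ E(G2) ✓
  (1,6) → (φ(1),φ(6)) = (0,3) ∈ E(G2) ✓
  (2,3) → (φ(2),φ(3)) = (2,6) ∈ E(G2) ✓
  (2,5) → (φ(2),φ(5)) = (2,5) ∈ E(G2) ✓
  (2,8) → (φ(2),φ(8)) = (1,2) ∈ E(G2) ✓
  (3,4) → (φ(3),φ(4)) = (4,6) ∈ E(G2) ✓
  (3,6) → (φ(3),φ(6)) = (3,6) ∈ E(G2) ✓
  (3,8) → (φ(3),φ(8)) = (1,6) ∈ E(G2) ✓
  (4,6) → (φ(4),φ(6)) = (3,4) ∈ E(G2) ✓
  (5,6) → (φ(5),φ(6)) = (3,5) ∈ E(G2) ✓
  (6,8) → (φ(6),φ(8)) = (1,3) ∈ E(G2) ✓
All 17 edges of G1 map to edges of G2, and |E(G1)| = |E(G2)| = 17, so φ is a bijection on edges as well as vertices. Hence G1 ≅ G2.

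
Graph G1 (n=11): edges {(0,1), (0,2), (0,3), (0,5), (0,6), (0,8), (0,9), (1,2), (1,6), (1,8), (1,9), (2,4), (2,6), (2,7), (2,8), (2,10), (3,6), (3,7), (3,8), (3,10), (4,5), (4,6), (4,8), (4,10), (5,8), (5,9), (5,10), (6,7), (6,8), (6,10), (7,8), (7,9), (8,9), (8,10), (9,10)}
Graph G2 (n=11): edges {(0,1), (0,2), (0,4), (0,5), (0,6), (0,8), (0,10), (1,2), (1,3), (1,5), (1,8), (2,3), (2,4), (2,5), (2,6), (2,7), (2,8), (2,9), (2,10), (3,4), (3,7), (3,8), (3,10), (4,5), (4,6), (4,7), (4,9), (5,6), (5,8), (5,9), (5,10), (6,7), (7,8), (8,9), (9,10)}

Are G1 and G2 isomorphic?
Yes, isomorphic

The graphs are isomorphic.
One valid mapping φ: V(G1) → V(G2): 0→8, 1→1, 2→0, 3→9, 4→6, 5→7, 6→5, 7→10, 8→2, 9→3, 10→4

Verify φ preserves adjacency — for each edge of G1, its image is an edge of G2:
  (0,1) → (φ(0),φ(1)) = (1,8) ∈ E(G2) ✓
  (0,2) → (φ(0),φ(2)) = (0,8) ∈ E(G2) ✓
  (0,3) → (φ(0),φ(3)) = (8,9) ∈ E(G2) ✓
  (0,5) → (φ(0),φ(5)) = (7,8) ∈ E(G2) ✓
  (0,6) → (φ(0),φ(6)) = (5,8) ∈ E(G2) ✓
  (0,8) → (φ(0),φ(8)) = (2,8) ∈ E(G2) ✓
  (0,9) → (φ(0),φ(9)) = (3,8) ∈ E(G2) ✓
  (1,2) → (φ(1),φ(2)) = (0,1) ∈ E(G2) ✓
  (1,6) → (φ(1),φ(6)) = (1,5) ∈ E(G2) ✓
  (1,8) → (φ(1),φ(8)) = (1,2) ∈ E(G2) ✓
  (1,9) → (φ(1),φ(9)) = (1,3) ∈ E(G2) ✓
  (2,4) → (φ(2),φ(4)) = (0,6) ∈ E(G2) ✓
  (2,6) → (φ(2),φ(6)) = (0,5) ∈ E(G2) ✓
  (2,7) → (φ(2),φ(7)) = (0,10) ∈ E(G2) ✓
  (2,8) → (φ(2),φ(8)) = (0,2) ∈ E(G2) ✓
  (2,10) → (φ(2),φ(10)) = (0,4) ∈ E(G2) ✓
  (3,6) → (φ(3),φ(6)) = (5,9) ∈ E(G2) ✓
  (3,7) → (φ(3),φ(7)) = (9,10) ∈ E(G2) ✓
  (3,8) → (φ(3),φ(8)) = (2,9) ∈ E(G2) ✓
  (3,10) → (φ(3),φ(10)) = (4,9) ∈ E(G2) ✓
  (4,5) → (φ(4),φ(5)) = (6,7) ∈ E(G2) ✓
  (4,6) → (φ(4),φ(6)) = (5,6) ∈ E(G2) ✓
  (4,8) → (φ(4),φ(8)) = (2,6) ∈ E(G2) ✓
  (4,10) → (φ(4),φ(10)) = (4,6) ∈ E(G2) ✓
  (5,8) → (φ(5),φ(8)) = (2,7) ∈ E(G2) ✓
  (5,9) → (φ(5),φ(9)) = (3,7) ∈ E(G2) ✓
  (5,10) → (φ(5),φ(10)) = (4,7) ∈ E(G2) ✓
  (6,7) → (φ(6),φ(7)) = (5,10) ∈ E(G2) ✓
  (6,8) → (φ(6),φ(8)) = (2,5) ∈ E(G2) ✓
  (6,10) → (φ(6),φ(10)) = (4,5) ∈ E(G2) ✓
  (7,8) → (φ(7),φ(8)) = (2,10) ∈ E(G2) ✓
  (7,9) → (φ(7),φ(9)) = (3,10) ∈ E(G2) ✓
  (8,9) → (φ(8),φ(9)) = (2,3) ∈ E(G2) ✓
  (8,10) → (φ(8),φ(10)) = (2,4) ∈ E(G2) ✓
  (9,10) → (φ(9),φ(10)) = (3,4) ∈ E(G2) ✓
All 35 edges of G1 map to edges of G2, and |E(G1)| = |E(G2)| = 35, so φ is a bijection on edges as well as vertices. Hence G1 ≅ G2.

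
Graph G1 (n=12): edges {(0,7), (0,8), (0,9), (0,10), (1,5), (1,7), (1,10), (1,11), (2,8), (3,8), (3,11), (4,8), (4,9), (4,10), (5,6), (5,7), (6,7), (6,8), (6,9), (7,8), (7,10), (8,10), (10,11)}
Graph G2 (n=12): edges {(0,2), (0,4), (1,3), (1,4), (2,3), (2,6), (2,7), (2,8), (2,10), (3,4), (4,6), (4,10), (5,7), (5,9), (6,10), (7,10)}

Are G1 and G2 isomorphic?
No, not isomorphic

The graphs are NOT isomorphic.

Connected components of G1: 1 component(s) with vertex sets [[0, 1, 2, 3, 4, 5, 6, 7, 8, 9, 10, 11]], sizes [12].
Connected components of G2: 2 component(s) with vertex sets [[11], [0, 1, 2, 3, 4, 5, 6, 7, 8, 9, 10]], sizes [1, 11].
The number of connected components (and the multiset of component sizes) is an isomorphism invariant — an isomorphism maps each component of G1 bijectively onto a component of G2. Since G1 has 1 component(s) and G2 has 2, they cannot be isomorphic.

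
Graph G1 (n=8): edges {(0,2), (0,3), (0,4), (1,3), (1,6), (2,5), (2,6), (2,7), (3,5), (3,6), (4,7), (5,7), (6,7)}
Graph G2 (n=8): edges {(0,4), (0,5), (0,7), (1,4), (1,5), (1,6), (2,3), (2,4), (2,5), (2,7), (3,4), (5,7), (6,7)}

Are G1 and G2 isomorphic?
Yes, isomorphic

The graphs are isomorphic.
One valid mapping φ: V(G1) → V(G2): 0→1, 1→3, 2→5, 3→4, 4→6, 5→0, 6→2, 7→7

Verify φ preserves adjacency — for each edge of G1, its image is an edge of G2:
  (0,2) → (φ(0),φ(2)) = (1,5) ∈ E(G2) ✓
  (0,3) → (φ(0),φ(3)) = (1,4) ∈ E(G2) ✓
  (0,4) → (φ(0),φ(4)) = (1,6) ∈ E(G2) ✓
  (1,3) → (φ(1),φ(3)) = (3,4) ∈ E(G2) ✓
  (1,6) → (φ(1),φ(6)) = (2,3) ∈ E(G2) ✓
  (2,5) → (φ(2),φ(5)) = (0,5) ∈ E(G2) ✓
  (2,6) → (φ(2),φ(6)) = (2,5) ∈ E(G2) ✓
  (2,7) → (φ(2),φ(7)) = (5,7) ∈ E(G2) ✓
  (3,5) → (φ(3),φ(5)) = (0,4) ∈ E(G2) ✓
  (3,6) → (φ(3),φ(6)) = (2,4) ∈ E(G2) ✓
  (4,7) → (φ(4),φ(7)) = (6,7) ∈ E(G2) ✓
  (5,7) → (φ(5),φ(7)) = (0,7) ∈ E(G2) ✓
  (6,7) → (φ(6),φ(7)) = (2,7) ∈ E(G2) ✓
All 13 edges of G1 map to edges of G2, and |E(G1)| = |E(G2)| = 13, so φ is a bijection on edges as well as vertices. Hence G1 ≅ G2.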